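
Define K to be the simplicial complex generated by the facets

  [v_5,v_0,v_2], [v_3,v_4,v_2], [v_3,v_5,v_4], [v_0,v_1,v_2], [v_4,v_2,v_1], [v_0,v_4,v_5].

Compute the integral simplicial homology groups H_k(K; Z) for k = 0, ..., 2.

We work with the vertex ordering v_0 < v_1 < v_2 < v_3 < v_4 < v_5. The simplices of K, each written with vertices in increasing order, are:

  0-simplices (6): [v_0], [v_1], [v_2], [v_3], [v_4], [v_5]
  1-simplices (12): [v_0,v_1], [v_0,v_2], [v_0,v_4], [v_0,v_5], [v_1,v_2], [v_1,v_4], [v_2,v_3], [v_2,v_4], [v_2,v_5], [v_3,v_4], [v_3,v_5], [v_4,v_5]
  2-simplices (6): [v_0,v_1,v_2], [v_0,v_2,v_5], [v_0,v_4,v_5], [v_1,v_2,v_4], [v_2,v_3,v_4], [v_3,v_4,v_5]

Hence C_0 ≅ Z^6, C_1 ≅ Z^12, C_2 ≅ Z^6.

∂_1: C_1 → C_0 is given by ∂[p,q] = [q] − [p]. For instance
  ∂[v_0,v_1] = [v_1] − [v_0].
The 6×12 boundary matrix has rank 5 and Smith normal form diag(1,1,1,1,1).

∂_2: C_2 → C_1 sends each 2-simplex [p,q,r] to [q,r] − [p,r] + [p,q]. For instance
  ∂[v_0,v_1,v_2] = [v_1,v_2] − [v_0,v_2] + [v_0,v_1],
  ∂[v_2,v_3,v_4] = [v_3,v_4] − [v_2,v_4] + [v_2,v_3].
As a 12×6 matrix over Z this has rank 6, with invariant factors (1,1,1,1,1,1).

Reading off H_k = ker ∂_k / im ∂_{k+1}:

  H_0: rank C_0 − rank ∂_1 = 6 − 5 = 1, and the invariant factors of ∂_1 are all 1, so H_0 = Z.
  H_1: rank ker ∂_1 − rank ∂_2 = (12 − 5) − 6 = 1, and the invariant factors of ∂_2 are all 1, so H_1 = Z.
  H_2: rank ker ∂_2 − rank ∂_3 = (6 − 6) − 0 = 0, and there is no ∂_3, so H_2 = 0.

As a check, the Euler characteristic is 6 − 12 + 6 = 0, which agrees with 1 − 1 + 0 = 0.

H_0 ≅ Z,  H_1 ≅ Z,  H_2 = 0.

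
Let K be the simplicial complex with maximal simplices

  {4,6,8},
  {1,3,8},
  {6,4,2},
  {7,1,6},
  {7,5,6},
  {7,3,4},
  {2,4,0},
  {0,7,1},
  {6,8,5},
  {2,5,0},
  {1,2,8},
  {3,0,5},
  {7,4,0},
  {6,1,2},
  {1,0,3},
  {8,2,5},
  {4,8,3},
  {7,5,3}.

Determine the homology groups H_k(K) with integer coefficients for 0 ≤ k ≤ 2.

H_0 ≅ Z,  H_1 ≅ Z × Z/2,  H_2 = 0.

We work with the vertex ordering 0 < 1 < 2 < 3 < 4 < 5 < 6 < 7 < 8. The simplices of K, each written with vertices in increasing order, are:

  0-simplices (9): [0], [1], [2], [3], [4], [5], [6], [7], [8]
  1-simplices (27): (27 of them)
  2-simplices (18): [0,1,3], [0,1,7], [0,2,4], [0,2,5], [0,3,5], [0,4,7], [1,2,6], [1,2,8], [1,3,8], [1,6,7], [2,4,6], [2,5,8], [3,4,7], [3,4,8], [3,5,7], [4,6,8], [5,6,7], [5,6,8]

Hence C_0 ≅ Z^9, C_1 ≅ Z^27, C_2 ≅ Z^18.

The boundary map ∂_1: C_1 → C_0 sends each edge [p,q] (with p < q) to q − p. For instance
  ∂[6,8] = [8] − [6].
The resulting 9×27 matrix has rank 8, and its Smith normal form has invariant factors (1,1,1,1,1,1,1,1).

The boundary map ∂_2: C_2 → C_1 maps a triangle to the signed sum of its edges. For instance
  ∂[2,5,8] = [5,8] − [2,8] + [2,5],
  ∂[0,2,4] = [2,4] − [0,4] + [0,2].
The 27×18 boundary matrix has rank 18 and Smith normal form diag(1,1,1,1,1,1,1,1,1,1,1,1,1,1,1,1,1,2).

Reading off H_k = ker ∂_k / im ∂_{k+1}:

  H_0: rank C_0 − rank ∂_1 = 9 − 8 = 1, and the invariant factors of ∂_1 are all 1, so H_0 ≅ Z.
  H_1: rank ker ∂_1 − rank ∂_2 = (27 − 8) − 18 = 1, and ∂_2 has invariant factor 2 > 1, so H_1 ≅ Z × Z/2.
  H_2: rank ker ∂_2 − rank ∂_3 = (18 − 18) − 0 = 0, and there is no ∂_3, so H_2 ≅ 0.

(K is a triangulation of the Klein bottle.)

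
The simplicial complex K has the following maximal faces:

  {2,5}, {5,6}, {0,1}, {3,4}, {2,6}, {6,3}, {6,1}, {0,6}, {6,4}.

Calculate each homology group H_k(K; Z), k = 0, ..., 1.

Take the total order 0 < 1 < 2 < 3 < 4 < 5 < 6 on the vertex set. Then K (dimension 1) consists of the simplices:

  0-simplices (7): [0], [1], [2], [3], [4], [5], [6]
  1-simplices (9): [0,1], [0,6], [1,6], [2,5], [2,6], [3,4], [3,6], [4,6], [5,6]

giving chain groups C_0 ≅ Z^7, C_1 ≅ Z^9.

The boundary map ∂_1: C_1 → C_0 is given by ∂[p,q] = [q] − [p]. For instance
  ∂[4,6] = [6] − [4].
As a 7×9 matrix over Z this has rank 6, with invariant factors (1,1,1,1,1,1).

Computing H_k = (kernel of ∂_k) / (image of ∂_{k+1}):

  H_0: rank C_0 − rank ∂_1 = 7 − 6 = 1, and the invariant factors of ∂_1 are all 1, so H_0 ≅ Z.
  H_1: rank ker ∂_1 − rank ∂_2 = (9 − 6) − 0 = 3, and there is no ∂_2, so H_1 ≅ Z^3.

(K is a triangulation of a wedge of 3 circles.)

H_0 = Z,  H_1 = Z^3.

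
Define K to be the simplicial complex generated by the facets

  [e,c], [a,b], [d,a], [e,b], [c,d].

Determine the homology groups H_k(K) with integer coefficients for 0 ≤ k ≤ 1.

H_0 ≅ Z,  H_1 ≅ Z.

Take the total order a < b < c < d < e on the vertex set. Then K (dimension 1) consists of the simplices:

  0-simplices (5): a, b, c, d, e
  1-simplices (5): ab, ad, be, cd, ce

so the chain groups are C_0 ≅ Z^5, C_1 ≅ Z^5.

Boundary ∂_1: C_1 → C_0 is given by ∂[p,q] = [q] − [p]. For instance
  ∂ad = d − a.
This gives a 5×5 integer matrix of rank 4; reducing to Smith normal form yields diagonal entries (1,1,1,1).

From H_k ≅ ker(∂_k) / im(∂_{k+1}) we obtain:

  H_0: rank C_0 − rank ∂_1 = 5 − 4 = 1, and the invariant factors of ∂_1 are all 1, so H_0 = Z.
  H_1: rank ker ∂_1 − rank ∂_2 = (5 − 4) − 0 = 1, and there is no ∂_2, so H_1 = Z.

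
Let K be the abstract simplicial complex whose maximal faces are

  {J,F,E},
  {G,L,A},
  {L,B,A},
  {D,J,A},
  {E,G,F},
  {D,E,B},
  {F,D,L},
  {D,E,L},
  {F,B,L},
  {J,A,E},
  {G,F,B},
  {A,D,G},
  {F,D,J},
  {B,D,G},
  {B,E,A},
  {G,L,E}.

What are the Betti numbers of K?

b_0 = 1, b_1 = 2, b_2 = 1.

Take the total order A < B < D < E < F < G < J < L on the vertex set. Then K (dimension 2) consists of the simplices:

  0-simplices (8): A, B, D, E, F, G, J, L
  1-simplices (24): AB, AD, AE, AG, AJ, AL, BD, BE, BF, BG, BL, DE, DF, DG, DJ, DL, EF, EG, EJ, EL, FG, FJ, FL, GL
  2-simplices (16): ABE, ABL, ADG, ADJ, AEJ, AGL, BDE, BDG, BFG, BFL, DEL, DFJ, DFL, EFG, EFJ, EGL

Hence C_0 ≅ Z^8, C_1 ≅ Z^24, C_2 ≅ Z^16.

The boundary map ∂_1: C_1 → C_0 sends each edge [p,q] (with p < q) to q − p. For instance
  ∂DJ = J − D.
The resulting 8×24 matrix has rank 7, and its Smith normal form has invariant factors (1,1,1,1,1,1,1).

Boundary ∂_2: C_2 → C_1 acts by ∂[p,q,r] = [q,r] − [p,r] + [p,q]. For instance
  ∂BDG = DG − BG + BD,
  ∂AEJ = EJ − AJ + AE.
The 24×16 boundary matrix has rank 15 and Smith normal form diag(1,1,1,1,1,1,1,1,1,1,1,1,1,1,1).

Reading off H_k = ker ∂_k / im ∂_{k+1}:

  H_0: rank C_0 − rank ∂_1 = 8 − 7 = 1, and the invariant factors of ∂_1 are all 1, so H_0 = Z.
  H_1: rank ker ∂_1 − rank ∂_2 = (24 − 7) − 15 = 2, and the invariant factors of ∂_2 are all 1, so H_1 = Z^2.
  H_2: rank ker ∂_2 − rank ∂_3 = (16 − 15) − 0 = 1, and there is no ∂_3, so H_2 = Z.

(K is a triangulation of the torus T^2.)

Hence the Betti numbers are b_0 = 1, b_1 = 2, b_2 = 1.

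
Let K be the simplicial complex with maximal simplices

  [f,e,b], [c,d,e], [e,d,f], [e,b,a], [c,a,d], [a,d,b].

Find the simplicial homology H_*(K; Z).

We work with the vertex ordering a < b < c < d < e < f. The simplices of K, each written with vertices in increasing order, are:

  0-simplices (6): a, b, c, d, e, f
  1-simplices (12): ab, ac, ad, ae, bd, be, bf, cd, ce, de, df, ef
  2-simplices (6): abd, abe, acd, bef, cde, def

Hence C_0 ≅ Z^6, C_1 ≅ Z^12, C_2 ≅ Z^6.

The boundary map ∂_1: C_1 → C_0 is given by ∂[p,q] = [q] − [p]. For instance
  ∂cd = d − c.
The resulting 6×12 matrix has rank 5, and its Smith normal form has invariant factors (1,1,1,1,1).

∂_2: C_2 → C_1 maps a triangle to the signed sum of its edges. For instance
  ∂bef = ef − bf + be,
  ∂def = ef − df + de.
This gives a 12×6 integer matrix of rank 6; reducing to Smith normal form yields diagonal entries (1,1,1,1,1,1).

Now H_k = ker ∂_k / im ∂_{k+1}, so:

  H_0: rank C_0 − rank ∂_1 = 6 − 5 = 1, and the invariant factors of ∂_1 are all 1, so H_0 = Z.
  H_1: rank ker ∂_1 − rank ∂_2 = (12 − 5) − 6 = 1, and the invariant factors of ∂_2 are all 1, so H_1 = Z.
  H_2: rank ker ∂_2 − rank ∂_3 = (6 − 6) − 0 = 0, and there is no ∂_3, so H_2 = 0.

H_0 ≅ Z,  H_1 ≅ Z,  H_2 = 0.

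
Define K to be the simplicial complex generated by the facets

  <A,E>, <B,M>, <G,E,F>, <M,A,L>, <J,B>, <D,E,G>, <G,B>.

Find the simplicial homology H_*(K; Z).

H_0 = Z,  H_1 = Z,  H_2 = 0.

Fix the vertex order A < B < D < E < F < G < J < L < M and write every simplex with vertices in increasing order. Then dim K = 2 and the simplices of K are:

  0-simplices (9): A, B, D, E, F, G, J, L, M
  1-simplices (12): AE, AL, AM, BG, BJ, BM, DE, DG, EF, EG, FG, LM
  2-simplices (3): ALM, DEG, EFG

so the chain groups are C_0 ≅ Z^9, C_1 ≅ Z^12, C_2 ≅ Z^3.

∂_1: C_1 → C_0 maps an edge to its endpoints' difference, ∂[p,q] = q − p. For instance
  ∂BG = G − B.
This gives a 9×12 integer matrix of rank 8; reducing to Smith normal form yields diagonal entries (1,1,1,1,1,1,1,1).

∂_2: C_2 → C_1 maps a triangle to the signed sum of its edges. For instance
  ∂DEG = EG − DG + DE,
  ∂EFG = FG − EG + EF.
This gives a 12×3 integer matrix of rank 3; reducing to Smith normal form yields diagonal entries (1,1,1).

Reading off H_k = ker ∂_k / im ∂_{k+1}:

  H_0: rank C_0 − rank ∂_1 = 9 − 8 = 1, and the invariant factors of ∂_1 are all 1, so H_0 = Z.
  H_1: rank ker ∂_1 − rank ∂_2 = (12 − 8) − 3 = 1, and the invariant factors of ∂_2 are all 1, so H_1 = Z.
  H_2: rank ker ∂_2 − rank ∂_3 = (3 − 3) − 0 = 0, and there is no ∂_3, so H_2 = 0.

As a check, the Euler characteristic is 9 − 12 + 3 = 0, which agrees with 1 − 1 + 0 = 0.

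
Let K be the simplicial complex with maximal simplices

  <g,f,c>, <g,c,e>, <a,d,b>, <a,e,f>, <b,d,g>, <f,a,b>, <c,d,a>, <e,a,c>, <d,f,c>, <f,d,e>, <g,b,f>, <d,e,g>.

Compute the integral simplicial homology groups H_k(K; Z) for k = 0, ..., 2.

Fix the vertex order a < b < c < d < e < f < g and write every simplex with vertices in increasing order. Then dim K = 2 and the simplices of K are:

  0-simplices (7): a, b, c, d, e, f, g
  1-simplices (18): ab, ac, ad, ae, af, bd, bf, bg, cd, ce, cf, cg, de, df, dg, ef, eg, fg
  2-simplices (12): abd, abf, acd, ace, aef, bdg, bfg, cdf, ceg, cfg, def, deg

so the chain groups are C_0 ≅ Z^7, C_1 ≅ Z^18, C_2 ≅ Z^12.

Boundary ∂_1: C_1 → C_0 sends each edge [p,q] (with p < q) to q − p. For instance
  ∂ef = f − e.
The 7×18 boundary matrix has rank 6 and Smith normal form diag(1,1,1,1,1,1).

Boundary ∂_2: C_2 → C_1 sends each 2-simplex [p,q,r] to [q,r] − [p,r] + [p,q]. For instance
  ∂cfg = fg − cg + cf,
  ∂bfg = fg − bg + bf.
The 18×12 boundary matrix has rank 12 and Smith normal form diag(1,1,1,1,1,1,1,1,1,1,1,2).

Computing H_k = (kernel of ∂_k) / (image of ∂_{k+1}):

  H_0: rank C_0 − rank ∂_1 = 7 − 6 = 1, and the invariant factors of ∂_1 are all 1, so H_0 ≅ Z.
  H_1: rank ker ∂_1 − rank ∂_2 = (18 − 6) − 12 = 0, and ∂_2 has invariant factor 2 > 1, so H_1 ≅ Z_2.
  H_2: rank ker ∂_2 − rank ∂_3 = (12 − 12) − 0 = 0, and there is no ∂_3, so H_2 ≅ 0.

As a check, the Euler characteristic is 7 − 18 + 12 = 1, which agrees with 1 − 0 + 0 = 1.

H_0 = Z,  H_1 = Z_2,  H_2 = 0.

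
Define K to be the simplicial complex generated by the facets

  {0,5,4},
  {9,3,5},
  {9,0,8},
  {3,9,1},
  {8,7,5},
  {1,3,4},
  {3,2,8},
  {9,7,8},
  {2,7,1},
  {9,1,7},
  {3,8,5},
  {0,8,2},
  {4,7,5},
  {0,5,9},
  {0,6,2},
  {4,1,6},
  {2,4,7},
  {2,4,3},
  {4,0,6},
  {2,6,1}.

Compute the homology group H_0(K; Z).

Take the total order 0 < 1 < 2 < 3 < 4 < 5 < 6 < 7 < 8 < 9 on the vertex set. Then K (dimension 2) consists of the simplices:

  0-simplices (10): [0], [1], [2], [3], [4], [5], [6], [7], [8], [9]
  1-simplices (30): (30 of them)
  2-simplices (20): (20 of them)

giving chain groups C_0 ≅ Z^10, C_1 ≅ Z^30, C_2 ≅ Z^20.

Boundary ∂_1: C_1 → C_0 maps an edge to its endpoints' difference, ∂[p,q] = q − p. For instance
  ∂[1,4] = [4] − [1].
This gives a 10×30 integer matrix of rank 9; reducing to Smith normal form yields diagonal entries (1,1,1,1,1,1,1,1,1).

∂_2: C_2 → C_1 maps a triangle to the signed sum of its edges. For instance
  ∂[2,4,7] = [4,7] − [2,7] + [2,4],
  ∂[1,2,7] = [2,7] − [1,7] + [1,2].
The 30×20 boundary matrix has rank 20 and Smith normal form diag(1,1,1,1,1,1,1,1,1,1,1,1,1,1,1,1,1,1,1,2).

Now H_k = ker ∂_k / im ∂_{k+1}, so:

  H_0: rank C_0 − rank ∂_1 = 10 − 9 = 1, and the invariant factors of ∂_1 are all 1, so H_0 = Z.

H_0 = Z.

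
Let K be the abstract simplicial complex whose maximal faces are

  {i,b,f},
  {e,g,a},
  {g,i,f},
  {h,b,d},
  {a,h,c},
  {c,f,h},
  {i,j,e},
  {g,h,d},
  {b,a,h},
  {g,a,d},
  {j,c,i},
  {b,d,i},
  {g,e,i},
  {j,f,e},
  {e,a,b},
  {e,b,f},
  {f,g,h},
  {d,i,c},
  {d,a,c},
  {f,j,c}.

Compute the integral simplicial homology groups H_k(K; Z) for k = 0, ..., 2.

H_0 = Z,  H_1 = Z ⊕ Z/2,  H_2 = 0.

Fix the vertex order a < b < c < d < e < f < g < h < i < j and write every simplex with vertices in increasing order. Then dim K = 2 and the simplices of K are:

  0-simplices (10): a, b, c, d, e, f, g, h, i, j
  1-simplices (30): ab, ac, ad, ae, ag, ah, bd, be, bf, bh, bi, cd, cf, ch, ci, cj, dg, dh, di, ef, eg, ei, ej, fg, fh, fi, fj, gh, gi, ij
  2-simplices (20): abe, abh, acd, ach, adg, aeg, bdh, bdi, bef, bfi, cdi, cfh, cfj, cij, dgh, efj, egi, eij, fgh, fgi

so the chain groups are C_0 ≅ Z^10, C_1 ≅ Z^30, C_2 ≅ Z^20.

The boundary map ∂_1: C_1 → C_0 is given by ∂[p,q] = [q] − [p]. For instance
  ∂gh = h − g.
This gives a 10×30 integer matrix of rank 9; reducing to Smith normal form yields diagonal entries (1,1,1,1,1,1,1,1,1).

∂_2: C_2 → C_1 acts by ∂[p,q,r] = [q,r] − [p,r] + [p,q]. For instance
  ∂acd = cd − ad + ac,
  ∂ach = ch − ah + ac.
As a 30×20 matrix over Z this has rank 20, with invariant factors (1,1,1,1,1,1,1,1,1,1,1,1,1,1,1,1,1,1,1,2).

Now H_k = ker ∂_k / im ∂_{k+1}, so:

  H_0: rank C_0 − rank ∂_1 = 10 − 9 = 1, and the invariant factors of ∂_1 are all 1, so H_0 = Z.
  H_1: rank ker ∂_1 − rank ∂_2 = (30 − 9) − 20 = 1, and ∂_2 has invariant factor 2 > 1, so H_1 = Z ⊕ Z/2.
  H_2: rank ker ∂_2 − rank ∂_3 = (20 − 20) − 0 = 0, and there is no ∂_3, so H_2 = 0.

As a check, the Euler characteristic is 10 − 30 + 20 = 0, which agrees with 1 − 1 + 0 = 0.
(K is a triangulation of the Klein bottle.)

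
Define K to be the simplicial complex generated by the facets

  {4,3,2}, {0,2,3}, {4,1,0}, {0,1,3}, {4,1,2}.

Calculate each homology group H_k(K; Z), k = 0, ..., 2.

Order the vertices as 0 < 1 < 2 < 3 < 4. Listing each simplex with vertices in this order, K has dimension 2 with simplices:

  0-simplices (5): [0], [1], [2], [3], [4]
  1-simplices (10): [0,1], [0,2], [0,3], [0,4], [1,2], [1,3], [1,4], [2,3], [2,4], [3,4]
  2-simplices (5): [0,1,3], [0,1,4], [0,2,3], [1,2,4], [2,3,4]

Hence C_0 ≅ Z^5, C_1 ≅ Z^10, C_2 ≅ Z^5.

The boundary map ∂_1: C_1 → C_0 sends each edge [p,q] (with p < q) to q − p.
As a 5×10 matrix over Z this has rank 4, with invariant factors (1,1,1,1).

The boundary map ∂_2: C_2 → C_1 acts by ∂[p,q,r] = [q,r] − [p,r] + [p,q]. For instance
  ∂[1,2,4] = [2,4] − [1,4] + [1,2],
  ∂[2,3,4] = [3,4] − [2,4] + [2,3].
The 10×5 boundary matrix has rank 5 and Smith normal form diag(1,1,1,1,1).

Computing H_k = (kernel of ∂_k) / (image of ∂_{k+1}):

  H_0: rank C_0 − rank ∂_1 = 5 − 4 = 1, and the invariant factors of ∂_1 are all 1, so H_0 = Z.
  H_1: rank ker ∂_1 − rank ∂_2 = (10 − 4) − 5 = 1, and the invariant factors of ∂_2 are all 1, so H_1 = Z.
  H_2: rank ker ∂_2 − rank ∂_3 = (5 − 5) − 0 = 0, and there is no ∂_3, so H_2 = 0.

H_0 = Z,  H_1 = Z,  H_2 = 0.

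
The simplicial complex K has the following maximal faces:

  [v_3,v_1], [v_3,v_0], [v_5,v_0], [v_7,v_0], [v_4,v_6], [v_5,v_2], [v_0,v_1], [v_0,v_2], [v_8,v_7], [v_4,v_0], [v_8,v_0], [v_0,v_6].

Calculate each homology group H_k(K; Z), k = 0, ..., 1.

Fix the vertex order v_0 < v_1 < v_2 < v_3 < v_4 < v_5 < v_6 < v_7 < v_8 and write every simplex with vertices in increasing order. Then dim K = 1 and the simplices of K are:

  0-simplices (9): [v_0], [v_1], [v_2], [v_3], [v_4], [v_5], [v_6], [v_7], [v_8]
  1-simplices (12): [v_0,v_1], [v_0,v_2], [v_0,v_3], [v_0,v_4], [v_0,v_5], [v_0,v_6], [v_0,v_7], [v_0,v_8], [v_1,v_3], [v_2,v_5], [v_4,v_6], [v_7,v_8]

giving chain groups C_0 ≅ Z^9, C_1 ≅ Z^12.

∂_1: C_1 → C_0 is given by ∂[p,q] = [q] − [p]. For instance
  ∂[v_0,v_5] = [v_5] − [v_0].
The 9×12 boundary matrix has rank 8 and Smith normal form diag(1,1,1,1,1,1,1,1).

From H_k ≅ ker(∂_k) / im(∂_{k+1}) we obtain:

  H_0: rank C_0 − rank ∂_1 = 9 − 8 = 1, and the invariant factors of ∂_1 are all 1, so H_0 ≅ Z.
  H_1: rank ker ∂_1 − rank ∂_2 = (12 − 8) − 0 = 4, and there is no ∂_2, so H_1 ≅ Z^4.

As a check, the Euler characteristic is 9 − 12 = -3, which agrees with 1 − 4 = -3.
(K is a triangulation of a wedge of 4 circles.)

H_0 = Z,  H_1 = Z^4.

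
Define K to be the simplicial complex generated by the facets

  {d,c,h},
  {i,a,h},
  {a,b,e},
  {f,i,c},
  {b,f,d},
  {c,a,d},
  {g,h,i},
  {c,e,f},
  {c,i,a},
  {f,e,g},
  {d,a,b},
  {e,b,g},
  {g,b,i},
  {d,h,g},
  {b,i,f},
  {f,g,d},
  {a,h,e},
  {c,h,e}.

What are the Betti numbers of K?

Take the total order a < b < c < d < e < f < g < h < i on the vertex set. Then K (dimension 2) consists of the simplices:

  0-simplices (9): a, b, c, d, e, f, g, h, i
  1-simplices (27): ab, ac, ad, ae, ah, ai, bd, be, bf, bg, bi, cd, ce, cf, ch, ci, df, dg, dh, ef, eg, eh, fg, fi, gh, gi, hi
  2-simplices (18): abd, abe, acd, aci, aeh, ahi, bdf, beg, bfi, bgi, cdh, cef, ceh, cfi, dfg, dgh, efg, ghi

so the chain groups are C_0 ≅ Z^9, C_1 ≅ Z^27, C_2 ≅ Z^18.

∂_1: C_1 → C_0 maps an edge to its endpoints' difference, ∂[p,q] = q − p.
The 9×27 boundary matrix has rank 8 and Smith normal form diag(1,1,1,1,1,1,1,1).

∂_2: C_2 → C_1 acts by ∂[p,q,r] = [q,r] − [p,r] + [p,q]. For instance
  ∂dfg = fg − dg + df,
  ∂abe = be − ae + ab.
The 27×18 boundary matrix has rank 18 and Smith normal form diag(1,1,1,1,1,1,1,1,1,1,1,1,1,1,1,1,1,2).

From H_k ≅ ker(∂_k) / im(∂_{k+1}) we obtain:

  H_0: rank C_0 − rank ∂_1 = 9 − 8 = 1, and the invariant factors of ∂_1 are all 1, so H_0 ≅ Z.
  H_1: rank ker ∂_1 − rank ∂_2 = (27 − 8) − 18 = 1, and ∂_2 has invariant factor 2 > 1, so H_1 ≅ Z ⊕ Z/2Z.
  H_2: rank ker ∂_2 − rank ∂_3 = (18 − 18) − 0 = 0, and there is no ∂_3, so H_2 ≅ 0.

Hence the Betti numbers are b_0 = 1, b_1 = 1, b_2 = 0.

b_0 = 1, b_1 = 1, b_2 = 0.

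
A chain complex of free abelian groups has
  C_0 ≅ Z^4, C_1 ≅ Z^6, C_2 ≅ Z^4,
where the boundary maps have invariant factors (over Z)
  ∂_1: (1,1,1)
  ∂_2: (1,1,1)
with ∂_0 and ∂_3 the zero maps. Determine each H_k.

H_0 = Z,  H_1 = 0,  H_2 = Z.

H_0: b_0 = 4 − 0 − 3 = 1; torsion from ∂_1 factors > 1: none. So H_0 = Z.
H_1: b_1 = 6 − 3 − 3 = 0; torsion from ∂_2 factors > 1: none. So H_1 = 0.
H_2: b_2 = 4 − 3 − 0 = 1; torsion from ∂_3 factors > 1: none. So H_2 = Z.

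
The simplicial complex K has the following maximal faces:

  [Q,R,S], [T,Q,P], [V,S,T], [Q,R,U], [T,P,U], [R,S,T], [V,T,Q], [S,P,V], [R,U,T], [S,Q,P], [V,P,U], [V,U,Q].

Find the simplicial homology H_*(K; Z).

Order the vertices as P < Q < R < S < T < U < V. Listing each simplex with vertices in this order, K has dimension 2 with simplices:

  0-simplices (7): P, Q, R, S, T, U, V
  1-simplices (18): PQ, PS, PT, PU, PV, QR, QS, QT, QU, QV, RS, RT, RU, ST, SV, TU, TV, UV
  2-simplices (12): PQS, PQT, PSV, PTU, PUV, QRS, QRU, QTV, QUV, RST, RTU, STV

Hence C_0 ≅ Z^7, C_1 ≅ Z^18, C_2 ≅ Z^12.

∂_1: C_1 → C_0 sends each edge [p,q] (with p < q) to q − p. For instance
  ∂PV = V − P.
The 7×18 boundary matrix has rank 6 and Smith normal form diag(1,1,1,1,1,1).

The boundary map ∂_2: C_2 → C_1 sends each 2-simplex [p,q,r] to [q,r] − [p,r] + [p,q]. For instance
  ∂PSV = SV − PV + PS,
  ∂PUV = UV − PV + PU.
The resulting 18×12 matrix has rank 12, and its Smith normal form has invariant factors (1,1,1,1,1,1,1,1,1,1,1,2).

From H_k ≅ ker(∂_k) / im(∂_{k+1}) we obtain:

  H_0: rank C_0 − rank ∂_1 = 7 − 6 = 1, and the invariant factors of ∂_1 are all 1, so H_0 = Z.
  H_1: rank ker ∂_1 − rank ∂_2 = (18 − 6) − 12 = 0, and ∂_2 has invariant factor 2 > 1, so H_1 = Z_2.
  H_2: rank ker ∂_2 − rank ∂_3 = (12 − 12) − 0 = 0, and there is no ∂_3, so H_2 = 0.

As a check, the Euler characteristic is 7 − 18 + 12 = 1, which agrees with 1 − 0 + 0 = 1.

H_0 ≅ Z,  H_1 ≅ Z_2,  H_2 = 0.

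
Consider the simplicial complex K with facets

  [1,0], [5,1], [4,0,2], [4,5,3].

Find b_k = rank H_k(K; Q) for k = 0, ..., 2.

b_0 = 1, b_1 = 1, b_2 = 0.

Fix the vertex order 0 < 1 < 2 < 3 < 4 < 5 and write every simplex with vertices in increasing order. Then dim K = 2 and the simplices of K are:

  0-simplices (6): [0], [1], [2], [3], [4], [5]
  1-simplices (8): [0,1], [0,2], [0,4], [1,5], [2,4], [3,4], [3,5], [4,5]
  2-simplices (2): [0,2,4], [3,4,5]

so the chain groups are C_0 ≅ Z^6, C_1 ≅ Z^8, C_2 ≅ Z^2.

Boundary ∂_1: C_1 → C_0 is given by ∂[p,q] = [q] − [p]. For instance
  ∂[3,5] = [5] − [3].
As a 6×8 matrix over Z this has rank 5, with invariant factors (1,1,1,1,1).

Boundary ∂_2: C_2 → C_1 sends each 2-simplex [p,q,r] to [q,r] − [p,r] + [p,q]. For instance
  ∂[0,2,4] = [2,4] − [0,4] + [0,2],
  ∂[3,4,5] = [4,5] − [3,5] + [3,4].
The resulting 8×2 matrix has rank 2, and its Smith normal form has invariant factors (1,1).

Computing H_k = (kernel of ∂_k) / (image of ∂_{k+1}):

  H_0: rank C_0 − rank ∂_1 = 6 − 5 = 1, and the invariant factors of ∂_1 are all 1, so H_0 ≅ Z.
  H_1: rank ker ∂_1 − rank ∂_2 = (8 − 5) − 2 = 1, and the invariant factors of ∂_2 are all 1, so H_1 ≅ Z.
  H_2: rank ker ∂_2 − rank ∂_3 = (2 − 2) − 0 = 0, and there is no ∂_3, so H_2 ≅ 0.

As a check, the Euler characteristic is 6 − 8 + 2 = 0, which agrees with 1 − 1 + 0 = 0.

Hence the Betti numbers are b_0 = 1, b_1 = 1, b_2 = 0.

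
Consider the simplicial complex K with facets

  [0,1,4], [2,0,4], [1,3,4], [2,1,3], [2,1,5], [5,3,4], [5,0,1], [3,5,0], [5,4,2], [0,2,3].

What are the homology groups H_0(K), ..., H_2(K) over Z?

Order the vertices as 0 < 1 < 2 < 3 < 4 < 5. Listing each simplex with vertices in this order, K has dimension 2 with simplices:

  0-simplices (6): [0], [1], [2], [3], [4], [5]
  1-simplices (15): [0,1], [0,2], [0,3], [0,4], [0,5], [1,2], [1,3], [1,4], [1,5], [2,3], [2,4], [2,5], [3,4], [3,5], [4,5]
  2-simplices (10): [0,1,4], [0,1,5], [0,2,3], [0,2,4], [0,3,5], [1,2,3], [1,2,5], [1,3,4], [2,4,5], [3,4,5]

Hence C_0 ≅ Z^6, C_1 ≅ Z^15, C_2 ≅ Z^10.

∂_1: C_1 → C_0 is given by ∂[p,q] = [q] − [p].
The resulting 6×15 matrix has rank 5, and its Smith normal form has invariant factors (1,1,1,1,1).

∂_2: C_2 → C_1 maps a triangle to the signed sum of its edges. For instance
  ∂[1,2,5] = [2,5] − [1,5] + [1,2],
  ∂[0,2,4] = [2,4] − [0,4] + [0,2].
The resulting 15×10 matrix has rank 10, and its Smith normal form has invariant factors (1,1,1,1,1,1,1,1,1,2).

From H_k ≅ ker(∂_k) / im(∂_{k+1}) we obtain:

  H_0: rank C_0 − rank ∂_1 = 6 − 5 = 1, and the invariant factors of ∂_1 are all 1, so H_0 = Z.
  H_1: rank ker ∂_1 − rank ∂_2 = (15 − 5) − 10 = 0, and ∂_2 has invariant factor 2 > 1, so H_1 = Z_2.
  H_2: rank ker ∂_2 − rank ∂_3 = (10 − 10) − 0 = 0, and there is no ∂_3, so H_2 = 0.

As a check, the Euler characteristic is 6 − 15 + 10 = 1, which agrees with 1 − 0 + 0 = 1.

H_0 ≅ Z,  H_1 ≅ Z_2,  H_2 = 0.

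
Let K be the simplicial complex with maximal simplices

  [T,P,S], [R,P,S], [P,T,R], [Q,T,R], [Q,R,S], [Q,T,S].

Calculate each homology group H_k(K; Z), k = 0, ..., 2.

H_0 = Z,  H_1 = 0,  H_2 = Z.

Take the total order P < Q < R < S < T on the vertex set. Then K (dimension 2) consists of the simplices:

  0-simplices (5): P, Q, R, S, T
  1-simplices (9): PR, PS, PT, QR, QS, QT, RS, RT, ST
  2-simplices (6): PRS, PRT, PST, QRS, QRT, QST

giving chain groups C_0 ≅ Z^5, C_1 ≅ Z^9, C_2 ≅ Z^6.

∂_1: C_1 → C_0 maps an edge to its endpoints' difference, ∂[p,q] = q − p. For instance
  ∂RT = T − R.
The 5×9 boundary matrix has rank 4 and Smith normal form diag(1,1,1,1).

The boundary map ∂_2: C_2 → C_1 acts by ∂[p,q,r] = [q,r] − [p,r] + [p,q]. For instance
  ∂PST = ST − PT + PS,
  ∂QRS = RS − QS + QR.
As a 9×6 matrix over Z this has rank 5, with invariant factors (1,1,1,1,1).

Computing H_k = (kernel of ∂_k) / (image of ∂_{k+1}):

  H_0: rank C_0 − rank ∂_1 = 5 − 4 = 1, and the invariant factors of ∂_1 are all 1, so H_0 = Z.
  H_1: rank ker ∂_1 − rank ∂_2 = (9 − 4) − 5 = 0, and the invariant factors of ∂_2 are all 1, so H_1 = 0.
  H_2: rank ker ∂_2 − rank ∂_3 = (6 − 5) − 0 = 1, and there is no ∂_3, so H_2 = Z.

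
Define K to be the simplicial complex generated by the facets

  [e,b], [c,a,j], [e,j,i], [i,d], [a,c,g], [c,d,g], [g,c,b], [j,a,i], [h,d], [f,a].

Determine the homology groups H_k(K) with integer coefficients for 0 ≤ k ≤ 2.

We work with the vertex ordering a < b < c < d < e < f < g < h < i < j. The simplices of K, each written with vertices in increasing order, are:

  0-simplices (10): a, b, c, d, e, f, g, h, i, j
  1-simplices (17): ac, af, ag, ai, aj, bc, be, bg, cd, cg, cj, dg, dh, di, ei, ej, ij
  2-simplices (6): acg, acj, aij, bcg, cdg, eij

giving chain groups C_0 ≅ Z^10, C_1 ≅ Z^17, C_2 ≅ Z^6.

∂_1: C_1 → C_0 maps an edge to its endpoints' difference, ∂[p,q] = q − p.
The resulting 10×17 matrix has rank 9, and its Smith normal form has invariant factors (1,1,1,1,1,1,1,1,1).

The boundary map ∂_2: C_2 → C_1 maps a triangle to the signed sum of its edges. For instance
  ∂aij = ij − aj + ai,
  ∂eij = ij − ej + ei.
The 17×6 boundary matrix has rank 6 and Smith normal form diag(1,1,1,1,1,1).

Now H_k = ker ∂_k / im ∂_{k+1}, so:

  H_0: rank C_0 − rank ∂_1 = 10 − 9 = 1, and the invariant factors of ∂_1 are all 1, so H_0 ≅ Z.
  H_1: rank ker ∂_1 − rank ∂_2 = (17 − 9) − 6 = 2, and the invariant factors of ∂_2 are all 1, so H_1 ≅ Z^2.
  H_2: rank ker ∂_2 − rank ∂_3 = (6 − 6) − 0 = 0, and there is no ∂_3, so H_2 ≅ 0.

H_0 ≅ Z,  H_1 ≅ Z^2,  H_2 = 0.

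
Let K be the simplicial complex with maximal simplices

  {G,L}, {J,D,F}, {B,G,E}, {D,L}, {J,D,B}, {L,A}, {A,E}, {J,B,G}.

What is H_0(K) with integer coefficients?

H_0 = Z.

Take the total order A < B < D < E < F < G < J < L on the vertex set. Then K (dimension 2) consists of the simplices:

  0-simplices (8): A, B, D, E, F, G, J, L
  1-simplices (13): AE, AL, BD, BE, BG, BJ, DF, DJ, DL, EG, FJ, GJ, GL
  2-simplices (4): BDJ, BEG, BGJ, DFJ

Hence C_0 ≅ Z^8, C_1 ≅ Z^13, C_2 ≅ Z^4.

Boundary ∂_1: C_1 → C_0 maps an edge to its endpoints' difference, ∂[p,q] = q − p. For instance
  ∂EG = G − E.
As a 8×13 matrix over Z this has rank 7, with invariant factors (1,1,1,1,1,1,1).

Boundary ∂_2: C_2 → C_1 maps a triangle to the signed sum of its edges. For instance
  ∂BDJ = DJ − BJ + BD,
  ∂BGJ = GJ − BJ + BG.
This gives a 13×4 integer matrix of rank 4; reducing to Smith normal form yields diagonal entries (1,1,1,1).

Reading off H_k = ker ∂_k / im ∂_{k+1}:

  H_0: rank C_0 − rank ∂_1 = 8 − 7 = 1, and the invariant factors of ∂_1 are all 1, so H_0 = Z.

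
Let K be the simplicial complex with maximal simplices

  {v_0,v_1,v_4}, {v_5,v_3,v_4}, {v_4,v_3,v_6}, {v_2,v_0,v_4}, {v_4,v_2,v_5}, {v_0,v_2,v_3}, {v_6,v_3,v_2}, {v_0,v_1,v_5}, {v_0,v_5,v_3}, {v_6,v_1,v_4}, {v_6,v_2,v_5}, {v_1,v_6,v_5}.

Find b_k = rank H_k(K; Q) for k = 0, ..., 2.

b_0 = 1, b_1 = 0, b_2 = 0.

We work with the vertex ordering v_0 < v_1 < v_2 < v_3 < v_4 < v_5 < v_6. The simplices of K, each written with vertices in increasing order, are:

  0-simplices (7): [v_0], [v_1], [v_2], [v_3], [v_4], [v_5], [v_6]
  1-simplices (18): (18 of them)
  2-simplices (12): (12 of them)

Hence C_0 ≅ Z^7, C_1 ≅ Z^18, C_2 ≅ Z^12.

∂_1: C_1 → C_0 sends each edge [p,q] (with p < q) to q − p.
This gives a 7×18 integer matrix of rank 6; reducing to Smith normal form yields diagonal entries (1,1,1,1,1,1).

∂_2: C_2 → C_1 acts by ∂[p,q,r] = [q,r] − [p,r] + [p,q]. For instance
  ∂[v_3,v_4,v_6] = [v_4,v_6] − [v_3,v_6] + [v_3,v_4],
  ∂[v_0,v_1,v_5] = [v_1,v_5] − [v_0,v_5] + [v_0,v_1].
This gives a 18×12 integer matrix of rank 12; reducing to Smith normal form yields diagonal entries (1,1,1,1,1,1,1,1,1,1,1,2).

Computing H_k = (kernel of ∂_k) / (image of ∂_{k+1}):

  H_0: rank C_0 − rank ∂_1 = 7 − 6 = 1, and the invariant factors of ∂_1 are all 1, so H_0 ≅ Z.
  H_1: rank ker ∂_1 − rank ∂_2 = (18 − 6) − 12 = 0, and ∂_2 has invariant factor 2 > 1, so H_1 ≅ Z/2.
  H_2: rank ker ∂_2 − rank ∂_3 = (12 − 12) − 0 = 0, and there is no ∂_3, so H_2 ≅ 0.

Hence the Betti numbers are b_0 = 1, b_1 = 0, b_2 = 0.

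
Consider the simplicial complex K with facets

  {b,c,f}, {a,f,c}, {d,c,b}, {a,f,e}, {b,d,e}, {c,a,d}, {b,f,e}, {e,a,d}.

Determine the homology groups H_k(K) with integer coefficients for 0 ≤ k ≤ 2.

Fix the vertex order a < b < c < d < e < f and write every simplex with vertices in increasing order. Then dim K = 2 and the simplices of K are:

  0-simplices (6): a, b, c, d, e, f
  1-simplices (12): ac, ad, ae, af, bc, bd, be, bf, cd, cf, de, ef
  2-simplices (8): acd, acf, ade, aef, bcd, bcf, bde, bef

giving chain groups C_0 ≅ Z^6, C_1 ≅ Z^12, C_2 ≅ Z^8.

Boundary ∂_1: C_1 → C_0 sends each edge [p,q] (with p < q) to q − p. For instance
  ∂ae = e − a.
The 6×12 boundary matrix has rank 5 and Smith normal form diag(1,1,1,1,1).

The boundary map ∂_2: C_2 → C_1 maps a triangle to the signed sum of its edges. For instance
  ∂bcd = cd − bd + bc,
  ∂bde = de − be + bd.
As a 12×8 matrix over Z this has rank 7, with invariant factors (1,1,1,1,1,1,1).

Computing H_k = (kernel of ∂_k) / (image of ∂_{k+1}):

  H_0: rank C_0 − rank ∂_1 = 6 − 5 = 1, and the invariant factors of ∂_1 are all 1, so H_0 ≅ Z.
  H_1: rank ker ∂_1 − rank ∂_2 = (12 − 5) − 7 = 0, and the invariant factors of ∂_2 are all 1, so H_1 ≅ 0.
  H_2: rank ker ∂_2 − rank ∂_3 = (8 − 7) − 0 = 1, and there is no ∂_3, so H_2 ≅ Z.

H_0 ≅ Z,  H_1 = 0,  H_2 ≅ Z.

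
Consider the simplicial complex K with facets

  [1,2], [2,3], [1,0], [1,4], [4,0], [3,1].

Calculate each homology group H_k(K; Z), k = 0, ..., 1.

We work with the vertex ordering 0 < 1 < 2 < 3 < 4. The simplices of K, each written with vertices in increasing order, are:

  0-simplices (5): [0], [1], [2], [3], [4]
  1-simplices (6): [0,1], [0,4], [1,2], [1,3], [1,4], [2,3]

giving chain groups C_0 ≅ Z^5, C_1 ≅ Z^6.

∂_1: C_1 → C_0 maps an edge to its endpoints' difference, ∂[p,q] = q − p.
The 5×6 boundary matrix has rank 4 and Smith normal form diag(1,1,1,1).

Computing H_k = (kernel of ∂_k) / (image of ∂_{k+1}):

  H_0: rank C_0 − rank ∂_1 = 5 − 4 = 1, and the invariant factors of ∂_1 are all 1, so H_0 = Z.
  H_1: rank ker ∂_1 − rank ∂_2 = (6 − 4) − 0 = 2, and there is no ∂_2, so H_1 = Z^2.

(K is a triangulation of a wedge of 2 circles.)

H_0 = Z,  H_1 = Z^2.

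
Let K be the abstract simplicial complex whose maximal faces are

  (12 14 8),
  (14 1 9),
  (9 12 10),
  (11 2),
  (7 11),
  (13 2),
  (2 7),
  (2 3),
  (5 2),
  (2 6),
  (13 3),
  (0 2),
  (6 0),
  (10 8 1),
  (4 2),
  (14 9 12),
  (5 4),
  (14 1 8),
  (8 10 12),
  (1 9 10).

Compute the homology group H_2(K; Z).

Take the total order 0 < 1 < 2 < 3 < 4 < 5 < 6 < 7 < 8 < 9 < 10 < 11 < 12 < 13 < 14 on the vertex set. Then K (dimension 2) consists of the simplices:

  0-simplices (15): [0], [1], [2], [3], [4], [5], [6], [7], [8], [9], [10], [11], [12], [13], [14]
  1-simplices (24): (24 of them)
  2-simplices (8): [1,8,10], [1,8,14], [1,9,10], [1,9,14], [8,10,12], [8,12,14], [9,10,12], [9,12,14]

Hence C_0 ≅ Z^15, C_1 ≅ Z^24, C_2 ≅ Z^8.

The boundary map ∂_1: C_1 → C_0 sends each edge [p,q] (with p < q) to q − p.
This gives a 15×24 integer matrix of rank 13; reducing to Smith normal form yields diagonal entries (1,1,1,1,1,1,1,1,1,1,1,1,1).

∂_2: C_2 → C_1 acts by ∂[p,q,r] = [q,r] − [p,r] + [p,q]. For instance
  ∂[9,10,12] = [10,12] − [9,12] + [9,10],
  ∂[8,12,14] = [12,14] − [8,14] + [8,12].
The resulting 24×8 matrix has rank 7, and its Smith normal form has invariant factors (1,1,1,1,1,1,1).

Computing H_k = (kernel of ∂_k) / (image of ∂_{k+1}):

  H_2: rank ker ∂_2 − rank ∂_3 = (8 − 7) − 0 = 1, and there is no ∂_3, so H_2 = Z.

(K is a triangulation of the disjoint union of a wedge of 4 circles and the 2-sphere S^2.)

H_2 ≅ Z.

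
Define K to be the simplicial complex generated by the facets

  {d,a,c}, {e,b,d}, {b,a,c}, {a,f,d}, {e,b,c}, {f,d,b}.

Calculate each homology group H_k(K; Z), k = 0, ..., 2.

H_0 = Z,  H_1 = Z,  H_2 = 0.

Order the vertices as a < b < c < d < e < f. Listing each simplex with vertices in this order, K has dimension 2 with simplices:

  0-simplices (6): a, b, c, d, e, f
  1-simplices (12): ab, ac, ad, af, bc, bd, be, bf, cd, ce, de, df
  2-simplices (6): abc, acd, adf, bce, bde, bdf

Hence C_0 ≅ Z^6, C_1 ≅ Z^12, C_2 ≅ Z^6.

Boundary ∂_1: C_1 → C_0 is given by ∂[p,q] = [q] − [p]. For instance
  ∂af = f − a.
As a 6×12 matrix over Z this has rank 5, with invariant factors (1,1,1,1,1).

∂_2: C_2 → C_1 acts by ∂[p,q,r] = [q,r] − [p,r] + [p,q]. For instance
  ∂abc = bc − ac + ab,
  ∂acd = cd − ad + ac.
The 12×6 boundary matrix has rank 6 and Smith normal form diag(1,1,1,1,1,1).

Computing H_k = (kernel of ∂_k) / (image of ∂_{k+1}):

  H_0: rank C_0 − rank ∂_1 = 6 − 5 = 1, and the invariant factors of ∂_1 are all 1, so H_0 ≅ Z.
  H_1: rank ker ∂_1 − rank ∂_2 = (12 − 5) − 6 = 1, and the invariant factors of ∂_2 are all 1, so H_1 ≅ Z.
  H_2: rank ker ∂_2 − rank ∂_3 = (6 − 6) − 0 = 0, and there is no ∂_3, so H_2 ≅ 0.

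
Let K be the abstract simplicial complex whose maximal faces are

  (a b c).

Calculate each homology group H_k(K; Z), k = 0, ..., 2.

Order the vertices as a < b < c. Listing each simplex with vertices in this order, K has dimension 2 with simplices:

  0-simplices (3): a, b, c
  1-simplices (3): ab, ac, bc
  2-simplices (1): abc

giving chain groups C_0 ≅ Z^3, C_1 ≅ Z^3, C_2 ≅ Z^1.

Boundary ∂_1: C_1 → C_0 maps an edge to its endpoints' difference, ∂[p,q] = q − p.
As a 3×3 matrix over Z this has rank 2, with invariant factors (1,1).

∂_2: C_2 → C_1 sends each 2-simplex [p,q,r] to [q,r] − [p,r] + [p,q]. For instance
  ∂abc = bc − ac + ab.
This gives a 3×1 integer matrix of rank 1; reducing to Smith normal form yields diagonal entries (1).

Computing H_k = (kernel of ∂_k) / (image of ∂_{k+1}):

  H_0: rank C_0 − rank ∂_1 = 3 − 2 = 1, and the invariant factors of ∂_1 are all 1, so H_0 ≅ Z.
  H_1: rank ker ∂_1 − rank ∂_2 = (3 − 2) − 1 = 0, and the invariant factors of ∂_2 are all 1, so H_1 ≅ 0.
  H_2: rank ker ∂_2 − rank ∂_3 = (1 − 1) − 0 = 0, and there is no ∂_3, so H_2 ≅ 0.

H_0 = Z,  H_1 = 0,  H_2 = 0.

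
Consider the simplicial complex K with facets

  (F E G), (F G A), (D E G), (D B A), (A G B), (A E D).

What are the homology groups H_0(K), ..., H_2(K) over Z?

H_0 = Z,  H_1 = Z,  H_2 = 0.

Order the vertices as A < B < D < E < F < G. Listing each simplex with vertices in this order, K has dimension 2 with simplices:

  0-simplices (6): A, B, D, E, F, G
  1-simplices (12): AB, AD, AE, AF, AG, BD, BG, DE, DG, EF, EG, FG
  2-simplices (6): ABD, ABG, ADE, AFG, DEG, EFG

giving chain groups C_0 ≅ Z^6, C_1 ≅ Z^12, C_2 ≅ Z^6.

∂_1: C_1 → C_0 maps an edge to its endpoints' difference, ∂[p,q] = q − p.
As a 6×12 matrix over Z this has rank 5, with invariant factors (1,1,1,1,1).

The boundary map ∂_2: C_2 → C_1 acts by ∂[p,q,r] = [q,r] − [p,r] + [p,q]. For instance
  ∂ABG = BG − AG + AB,
  ∂DEG = EG − DG + DE.
The 12×6 boundary matrix has rank 6 and Smith normal form diag(1,1,1,1,1,1).

Computing H_k = (kernel of ∂_k) / (image of ∂_{k+1}):

  H_0: rank C_0 − rank ∂_1 = 6 − 5 = 1, and the invariant factors of ∂_1 are all 1, so H_0 ≅ Z.
  H_1: rank ker ∂_1 − rank ∂_2 = (12 − 5) − 6 = 1, and the invariant factors of ∂_2 are all 1, so H_1 ≅ Z.
  H_2: rank ker ∂_2 − rank ∂_3 = (6 − 6) − 0 = 0, and there is no ∂_3, so H_2 ≅ 0.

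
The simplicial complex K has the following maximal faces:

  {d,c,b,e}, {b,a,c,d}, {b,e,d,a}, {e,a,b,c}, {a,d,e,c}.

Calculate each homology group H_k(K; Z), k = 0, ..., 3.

We work with the vertex ordering a < b < c < d < e. The simplices of K, each written with vertices in increasing order, are:

  0-simplices (5): a, b, c, d, e
  1-simplices (10): ab, ac, ad, ae, bc, bd, be, cd, ce, de
  2-simplices (10): abc, abd, abe, acd, ace, ade, bcd, bce, bde, cde
  3-simplices (5): abcd, abce, abde, acde, bcde

so the chain groups are C_0 ≅ Z^5, C_1 ≅ Z^10, C_2 ≅ Z^10, C_3 ≅ Z^5.

∂_1: C_1 → C_0 sends each edge [p,q] (with p < q) to q − p. For instance
  ∂be = e − b.
The resulting 5×10 matrix has rank 4, and its Smith normal form has invariant factors (1,1,1,1).

Boundary ∂_2: C_2 → C_1 maps a triangle to the signed sum of its edges. For instance
  ∂cde = de − ce + cd,
  ∂acd = cd − ad + ac.
This gives a 10×10 integer matrix of rank 6; reducing to Smith normal form yields diagonal entries (1,1,1,1,1,1).

∂_3: C_3 → C_2 sends each 3-simplex σ to the alternating sum Σ_i (−1)^i (σ with its i-th vertex removed). For instance
  ∂acde = cde − ade + ace − acd,
  ∂abde = bde − ade + abe − abd.
The resulting 10×5 matrix has rank 4, and its Smith normal form has invariant factors (1,1,1,1).

From H_k ≅ ker(∂_k) / im(∂_{k+1}) we obtain:

  H_0: rank C_0 − rank ∂_1 = 5 − 4 = 1, and the invariant factors of ∂_1 are all 1, so H_0 ≅ Z.
  H_1: rank ker ∂_1 − rank ∂_2 = (10 − 4) − 6 = 0, and the invariant factors of ∂_2 are all 1, so H_1 ≅ 0.
  H_2: rank ker ∂_2 − rank ∂_3 = (10 − 6) − 4 = 0, and the invariant factors of ∂_3 are all 1, so H_2 ≅ 0.
  H_3: rank ker ∂_3 − rank ∂_4 = (5 − 4) − 0 = 1, and there is no ∂_4, so H_3 ≅ Z.

As a check, the Euler characteristic is 5 − 10 + 10 − 5 = 0, which agrees with 1 − 0 + 0 − 1 = 0.

H_0 = Z,  H_1 = 0,  H_2 = 0,  H_3 = Z.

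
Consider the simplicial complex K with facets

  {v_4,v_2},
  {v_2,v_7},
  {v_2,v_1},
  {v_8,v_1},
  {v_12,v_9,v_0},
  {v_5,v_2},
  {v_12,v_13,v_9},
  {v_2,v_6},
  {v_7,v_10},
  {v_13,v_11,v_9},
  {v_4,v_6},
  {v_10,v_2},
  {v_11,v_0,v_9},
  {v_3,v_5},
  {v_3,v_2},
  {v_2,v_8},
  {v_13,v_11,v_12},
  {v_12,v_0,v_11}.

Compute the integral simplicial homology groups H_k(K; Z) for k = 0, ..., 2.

Take the total order v_0 < v_1 < v_2 < v_3 < v_4 < v_5 < v_6 < v_7 < v_8 < v_9 < v_10 < v_11 < v_12 < v_13 on the vertex set. Then K (dimension 2) consists of the simplices:

  0-simplices (14): [v_0], [v_1], [v_2], [v_3], [v_4], [v_5], [v_6], [v_7], [v_8], [v_9], [v_10], [v_11], [v_12], [v_13]
  1-simplices (21): (21 of them)
  2-simplices (6): [v_0,v_9,v_11], [v_0,v_9,v_12], [v_0,v_11,v_12], [v_9,v_11,v_13], [v_9,v_12,v_13], [v_11,v_12,v_13]

giving chain groups C_0 ≅ Z^14, C_1 ≅ Z^21, C_2 ≅ Z^6.

∂_1: C_1 → C_0 sends each edge [p,q] (with p < q) to q − p.
The 14×21 boundary matrix has rank 12 and Smith normal form diag(1,1,1,1,1,1,1,1,1,1,1,1).

The boundary map ∂_2: C_2 → C_1 acts by ∂[p,q,r] = [q,r] − [p,r] + [p,q]. For instance
  ∂[v_0,v_9,v_11] = [v_9,v_11] − [v_0,v_11] + [v_0,v_9],
  ∂[v_0,v_11,v_12] = [v_11,v_12] − [v_0,v_12] + [v_0,v_11].
The 21×6 boundary matrix has rank 5 and Smith normal form diag(1,1,1,1,1).

From H_k ≅ ker(∂_k) / im(∂_{k+1}) we obtain:

  H_0: rank C_0 − rank ∂_1 = 14 − 12 = 2, and the invariant factors of ∂_1 are all 1, so H_0 = Z^2.
  H_1: rank ker ∂_1 − rank ∂_2 = (21 − 12) − 5 = 4, and the invariant factors of ∂_2 are all 1, so H_1 = Z^4.
  H_2: rank ker ∂_2 − rank ∂_3 = (6 − 5) − 0 = 1, and there is no ∂_3, so H_2 = Z.

H_0 = Z^2,  H_1 = Z^4,  H_2 = Z.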